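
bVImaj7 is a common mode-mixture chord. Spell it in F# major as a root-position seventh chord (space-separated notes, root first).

Scale degree 6 in F# major is D#. bVImaj7 uses the lowered form, D, taken from F# minor. Building the major-seventh chord from the parallel minor on D: D–F#–A–C#.

D F# A C#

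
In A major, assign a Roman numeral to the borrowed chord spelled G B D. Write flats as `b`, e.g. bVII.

bVII

The root G is the lowered 7th scale degree — diatonically A major has G# there. The diatonic chord on degree 7 would be G#dim (vii°), but G–B–D is the major chord from A minor. As a borrowed chord it is labeled bVII.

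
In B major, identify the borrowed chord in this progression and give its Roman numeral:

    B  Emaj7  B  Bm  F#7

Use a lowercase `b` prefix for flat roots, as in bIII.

i

In B major the diatonic chords are B, C#m, D#m, E, F#, G#m, A#dim. B, Emaj7 and F#7 are all diatonic. Bm (B–D–F#) doesn't fit — on degree 1 B major would have B (I). Bm is the degree-1 chord of B minor, so it is the borrowed i.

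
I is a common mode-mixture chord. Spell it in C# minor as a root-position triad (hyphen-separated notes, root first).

C#-E#-G#

I is built on scale degree 1, which is C# in both C# minor and its parallel. Stacking thirds in C# major on C# gives C#–E#–G#.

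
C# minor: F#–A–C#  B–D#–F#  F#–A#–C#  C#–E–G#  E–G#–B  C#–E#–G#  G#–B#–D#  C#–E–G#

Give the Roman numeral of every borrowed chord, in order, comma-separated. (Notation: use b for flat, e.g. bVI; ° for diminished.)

IV, I

In C# minor (with V from harmonic minor) the diatonic chords are C#m, D#dim, E, F#m, G#, A, B. Of the given chords, F#–A–C# = F#m, B–D#–F# = B, C#–E–G# = C#m, E–G#–B = E and G#–B#–D# = G# are diatonic. F#–A#–C# doesn't fit — on degree 4 C# minor would have F#m (iv). F# is the degree-4 chord of C# major, so it is the borrowed IV. But C#–E#–G# is foreign: the diatonic i on degree 1 is C#m, whereas C# comes from C# major. It is labeled I.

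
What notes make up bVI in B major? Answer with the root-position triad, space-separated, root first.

G B D

The root of bVI is the lowered 6th degree: G# becomes G. In B minor the chord on G is G–B–D.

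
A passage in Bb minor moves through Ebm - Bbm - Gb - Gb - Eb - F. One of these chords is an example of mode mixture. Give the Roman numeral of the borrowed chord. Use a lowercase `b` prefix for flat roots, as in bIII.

IV

In Bb minor (with V from harmonic minor) the diatonic chords are Bbm, Cdim, Db, Ebm, F, Gb, Ab. Ebm, Bbm, Gb and F are all diatonic. Eb (Eb–G–Bb) is not: scale degree 4 in Bb minor carries Ebm (iv). In Bb major the chord on that degree is Eb, so here it functions as IV, borrowed from the parallel major.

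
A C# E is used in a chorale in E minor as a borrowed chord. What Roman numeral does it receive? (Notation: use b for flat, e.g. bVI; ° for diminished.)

IV

The root A is the diatonic 4th degree of E minor; the borrowing shows in the chord quality. Diatonically E minor has Am (iv) on that degree; A–C#–E is instead the major chord native to E major, so it takes the label IV.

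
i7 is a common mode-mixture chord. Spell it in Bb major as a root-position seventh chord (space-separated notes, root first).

i7 is built on scale degree 1, which is Bb in both Bb major and its parallel. Stacking thirds in Bb minor on Bb gives Bb–Db–F–Ab.

Bb Db F Ab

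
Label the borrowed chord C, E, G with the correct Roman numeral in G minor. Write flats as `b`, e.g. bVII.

IV

The root C is the diatonic 4th degree of G minor; the borrowing shows in the chord quality. Diatonically G minor has Cm (iv) on that degree; C–E–G is instead the major chord native to G major, so it takes the label IV.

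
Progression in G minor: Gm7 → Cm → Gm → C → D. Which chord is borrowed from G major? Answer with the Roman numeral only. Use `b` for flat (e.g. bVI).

The diatonic triads in G minor (with V from harmonic minor) are Gm, Adim, Bb, Cm, D, Eb, F. Of the given chords, Gm7, Cm, Gm and D are diatonic. C (C–E–G) is not: scale degree 4 in G minor carries Cm (iv). In G major the chord on that degree is C, so here it functions as IV, borrowed from the parallel major.

IV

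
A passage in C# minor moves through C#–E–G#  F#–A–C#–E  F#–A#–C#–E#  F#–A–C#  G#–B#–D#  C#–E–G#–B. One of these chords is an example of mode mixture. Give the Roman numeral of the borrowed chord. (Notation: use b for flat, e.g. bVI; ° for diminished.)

The diatonic triads in C# minor (with V from harmonic minor) are C#m, D#dim, E, F#m, G#, A, B. C#–E–G# = C#m, F#–A–C#–E = F#m7, F#–A–C# = F#m, G#–B#–D# = G# and C#–E–G#–B = C#m7 all belong to that set. But F#–A#–C#–E# is foreign: the diatonic iv on degree 4 is F#m, whereas F#maj7 comes from C# major. It is labeled IVmaj7.

IVmaj7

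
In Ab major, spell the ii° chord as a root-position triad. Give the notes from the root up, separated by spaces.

ii° is built on scale degree 2, which is Bb in both Ab major and its parallel. Building the diminished chord from the parallel minor on Bb: Bb–Db–Fb.

Bb Db Fb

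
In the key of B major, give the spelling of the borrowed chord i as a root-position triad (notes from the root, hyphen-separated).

B-D-F#

i is built on scale degree 1, which is B in both B major and its parallel. In B minor the chord on B is B–D–F#.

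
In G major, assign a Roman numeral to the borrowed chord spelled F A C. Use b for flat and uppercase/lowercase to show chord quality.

The root F is the lowered 7th scale degree — diatonically G major has F# there. The diatonic chord on degree 7 would be F#dim (vii°), but F–A–C is the major chord from G minor. As a borrowed chord it is labeled bVII.

bVII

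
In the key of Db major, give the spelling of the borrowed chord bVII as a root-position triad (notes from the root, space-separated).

bVII is built on the lowered scale degree 7. In Db major degree 7 is C; lowered it becomes Cb. Stacking thirds in Db minor on Cb gives Cb–Eb–Gb.

Cb Eb Gb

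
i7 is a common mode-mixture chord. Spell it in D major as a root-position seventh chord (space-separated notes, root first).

The root, D, is scale degree 1 — the same note in D major and D minor; only the chord quality changes. Stacking thirds in D minor on D gives D–F–A–C.

D F A C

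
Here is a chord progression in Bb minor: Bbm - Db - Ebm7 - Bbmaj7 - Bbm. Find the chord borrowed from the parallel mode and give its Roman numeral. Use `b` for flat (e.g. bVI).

In Bb minor (with V from harmonic minor) the diatonic chords are Bbm, Cdim, Db, Ebm, F, Gb, Ab. Of the given chords, Bbm, Db and Ebm7 are diatonic. But Bbmaj7 (Bb–D–F–A) is foreign: the diatonic i on degree 1 is Bbm, whereas Bbmaj7 comes from Bb major. It is labeled Imaj7.

Imaj7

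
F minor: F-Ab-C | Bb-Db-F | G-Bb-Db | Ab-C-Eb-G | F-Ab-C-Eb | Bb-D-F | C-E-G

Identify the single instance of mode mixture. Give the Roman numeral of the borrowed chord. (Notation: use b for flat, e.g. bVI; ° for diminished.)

F minor has the diatonic set Fm, Gdim, Ab, Bbm, C, Db, Eb (with V from harmonic minor). F–Ab–C = Fm, Bb–Db–F = Bbm, G–Bb–Db = Gdim, Ab–C–Eb–G = Abmaj7, F–Ab–C–Eb = Fm7 and C–E–G = C all belong to that set. Bb–D–F is not: scale degree 4 in F minor carries Bbm (iv). In F major the chord on that degree is Bb, so here it functions as IV, borrowed from the parallel major.

IV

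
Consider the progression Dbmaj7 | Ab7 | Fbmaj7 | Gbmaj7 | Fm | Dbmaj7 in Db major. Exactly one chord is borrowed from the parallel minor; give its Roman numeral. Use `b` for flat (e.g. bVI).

bIIImaj7

In Db major the diatonic chords are Db, Ebm, Fm, Gb, Ab, Bbm, Cdim. Of the given chords, Dbmaj7, Ab7, Gbmaj7 and Fm are diatonic. But Fbmaj7 (Fb–Ab–Cb–Eb) is foreign: the diatonic iii on degree 3 is Fm, whereas Fbmaj7 comes from Db minor. It is labeled bIIImaj7.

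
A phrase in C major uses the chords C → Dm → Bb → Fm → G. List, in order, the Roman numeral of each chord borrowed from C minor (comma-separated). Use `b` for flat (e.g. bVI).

bVII, iv

C major has the diatonic set C, Dm, Em, F, G, Am, Bdim. C, Dm and G are all diatonic. Bb (Bb–D–F) doesn't fit — on degree 7 C major would have Bdim (vii°). Bb is the degree-7 chord of C minor, so it is the borrowed bVII. Fm (F–Ab–C) is not: scale degree 4 in C major carries F (IV). In C minor the chord on that degree is Fm, so here it functions as iv, borrowed from the parallel minor.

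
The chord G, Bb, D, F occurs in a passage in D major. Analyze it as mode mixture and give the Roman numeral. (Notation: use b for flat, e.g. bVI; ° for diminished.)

iv7

G is scale degree 4 in D major. G–Bb–D–F is a minor-seventh chord — the form found in D minor, not the diatonic IV (G). Borrowed into D major it is written iv7.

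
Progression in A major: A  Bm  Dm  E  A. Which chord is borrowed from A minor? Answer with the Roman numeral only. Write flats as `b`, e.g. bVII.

iv

The diatonic triads in A major are A, Bm, C#m, D, E, F#m, G#dim. A, Bm and E are all diatonic. But Dm (D–F–A) is foreign: the diatonic IV on degree 4 is D, whereas Dm comes from A minor. It is labeled iv.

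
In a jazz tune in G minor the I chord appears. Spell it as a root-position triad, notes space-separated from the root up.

I is built on scale degree 1, which is G in both G minor and its parallel. Stacking thirds in G major on G gives G–B–D.

G B D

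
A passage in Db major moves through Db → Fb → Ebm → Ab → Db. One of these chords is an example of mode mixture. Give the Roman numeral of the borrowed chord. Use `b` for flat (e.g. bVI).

Db major has the diatonic set Db, Ebm, Fm, Gb, Ab, Bbm, Cdim. Of the given chords, Db, Ebm and Ab are diatonic. Fb (Fb–Ab–Cb) is not: scale degree 3 in Db major carries Fm (iii). In Db minor the chord on that degree is Fb, so here it functions as bIII, borrowed from the parallel minor.

bIII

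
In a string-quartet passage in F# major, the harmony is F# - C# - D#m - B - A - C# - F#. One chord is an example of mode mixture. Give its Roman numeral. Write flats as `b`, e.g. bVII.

In F# major the diatonic chords are F#, G#m, A#m, B, C#, D#m, E#dim. Of the given chords, F#, C#, D#m and B are diatonic. A (A–C#–E) doesn't fit — on degree 3 F# major would have A#m (iii). A is the degree-3 chord of F# minor, so it is the borrowed bIII.

bIII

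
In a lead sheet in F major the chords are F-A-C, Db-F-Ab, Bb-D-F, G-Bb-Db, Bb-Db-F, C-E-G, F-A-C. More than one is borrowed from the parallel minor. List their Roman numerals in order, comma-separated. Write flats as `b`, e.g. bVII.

In F major the diatonic chords are F, Gm, Am, Bb, C, Dm, Edim. F–A–C = F, Bb–D–F = Bb and C–E–G = C are all diatonic. But Db–F–Ab is foreign: the diatonic vi on degree 6 is Dm, whereas Db comes from F minor. It is labeled bVI. G–Bb–Db is not: scale degree 2 in F major carries Gm (ii). In F minor the chord on that degree is Gdim, so here it functions as ii°, borrowed from the parallel minor. Bb–Db–F is not: scale degree 4 in F major carries Bb (IV). In F minor the chord on that degree is Bbm, so here it functions as iv, borrowed from the parallel minor.

bVI, ii°, iv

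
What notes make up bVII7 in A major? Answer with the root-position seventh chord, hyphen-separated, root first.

Scale degree 7 in A major is G#. bVII7 uses the lowered form, G, taken from A minor. In A minor the chord on G is G–B–D–F.

G-B-D-F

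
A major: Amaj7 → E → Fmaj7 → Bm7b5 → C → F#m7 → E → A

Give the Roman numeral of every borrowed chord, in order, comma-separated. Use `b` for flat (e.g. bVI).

bVImaj7, iiø7, bIII

A major has the diatonic set A, Bm, C#m, D, E, F#m, G#dim. Of the given chords, Amaj7, E, F#m7 and A are diatonic. Fmaj7 (F–A–C–E) doesn't fit — on degree 6 A major would have F#m (vi). Fmaj7 is the degree-6 chord of A minor, so it is the borrowed bVImaj7. Bm7b5 (B–D–F–A) is not: scale degree 2 in A major carries Bm (ii). In A minor the chord on that degree is Bm7b5, so here it functions as iiø7, borrowed from the parallel minor. C (C–E–G) doesn't fit — on degree 3 A major would have C#m (iii). C is the degree-3 chord of A minor, so it is the borrowed bIII.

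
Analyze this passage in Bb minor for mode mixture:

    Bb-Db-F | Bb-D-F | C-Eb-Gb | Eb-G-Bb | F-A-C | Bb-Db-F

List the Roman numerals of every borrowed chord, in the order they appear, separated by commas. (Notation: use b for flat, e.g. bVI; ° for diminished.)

I, IV

In Bb minor (with V from harmonic minor) the diatonic chords are Bbm, Cdim, Db, Ebm, F, Gb, Ab. Of the given chords, Bb–Db–F = Bbm, C–Eb–Gb = Cdim and F–A–C = F are diatonic. Bb–D–F doesn't fit — on degree 1 Bb minor would have Bbm (i). Bb is the degree-1 chord of Bb major, so it is the borrowed I. But Eb–G–Bb is foreign: the diatonic iv on degree 4 is Ebm, whereas Eb comes from Bb major. It is labeled IV.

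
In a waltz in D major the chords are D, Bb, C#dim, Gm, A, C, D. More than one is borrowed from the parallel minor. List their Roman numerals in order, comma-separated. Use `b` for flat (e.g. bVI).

bVI, iv, bVII

D major has the diatonic set D, Em, F#m, G, A, Bm, C#dim. Of the given chords, D, C#dim and A are diatonic. Bb (Bb–D–F) is not: scale degree 6 in D major carries Bm (vi). In D minor the chord on that degree is Bb, so here it functions as bVI, borrowed from the parallel minor. Gm (G–Bb–D) doesn't fit — on degree 4 D major would have G (IV). Gm is the degree-4 chord of D minor, so it is the borrowed iv. C (C–E–G) is not: scale degree 7 in D major carries C#dim (vii°). In D minor the chord on that degree is C, so here it functions as bVII, borrowed from the parallel minor.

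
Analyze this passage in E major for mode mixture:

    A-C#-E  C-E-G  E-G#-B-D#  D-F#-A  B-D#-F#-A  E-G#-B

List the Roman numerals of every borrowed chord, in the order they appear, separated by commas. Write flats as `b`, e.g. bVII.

E major has the diatonic set E, F#m, G#m, A, B, C#m, D#dim. A–C#–E = A, E–G#–B–D# = Emaj7, B–D#–F#–A = B7 and E–G#–B = E all belong to that set. C–E–G is not: scale degree 6 in E major carries C#m (vi). In E minor the chord on that degree is C, so here it functions as bVI, borrowed from the parallel minor. But D–F#–A is foreign: the diatonic vii° on degree 7 is D#dim, whereas D comes from E minor. It is labeled bVII.

bVI, bVII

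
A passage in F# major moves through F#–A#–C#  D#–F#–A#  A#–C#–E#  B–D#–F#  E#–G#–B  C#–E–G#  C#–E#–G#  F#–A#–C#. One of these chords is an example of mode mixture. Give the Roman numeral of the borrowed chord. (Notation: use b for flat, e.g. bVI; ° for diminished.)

v

F# major has the diatonic set F#, G#m, A#m, B, C#, D#m, E#dim. Of the given chords, F#–A#–C# = F#, D#–F#–A# = D#m, A#–C#–E# = A#m, B–D#–F# = B, E#–G#–B = E#dim and C#–E#–G# = C# are diatonic. C#–E–G# is not: scale degree 5 in F# major carries C# (V). In F# minor the chord on that degree is C#m, so here it functions as v, borrowed from the parallel minor.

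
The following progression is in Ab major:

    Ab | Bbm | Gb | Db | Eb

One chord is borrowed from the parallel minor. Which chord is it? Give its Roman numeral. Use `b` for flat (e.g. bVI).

bVII

The diatonic triads in Ab major are Ab, Bbm, Cm, Db, Eb, Fm, Gdim. Of the given chords, Ab, Bbm, Db and Eb are diatonic. But Gb (Gb–Bb–Db) is foreign: the diatonic vii° on degree 7 is Gdim, whereas Gb comes from Ab minor. It is labeled bVII.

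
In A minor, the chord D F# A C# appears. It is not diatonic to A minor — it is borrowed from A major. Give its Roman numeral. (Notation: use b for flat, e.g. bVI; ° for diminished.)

The root D is the diatonic 4th degree of A minor; the borrowing shows in the chord quality. D–F#–A–C# is a major-seventh chord — the form found in A major, not the diatonic iv (Dm). Borrowed into A minor it is written IVmaj7.

IVmaj7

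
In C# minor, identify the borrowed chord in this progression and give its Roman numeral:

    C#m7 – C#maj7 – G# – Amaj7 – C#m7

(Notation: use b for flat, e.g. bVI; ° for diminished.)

Imaj7

The diatonic triads in C# minor (with V from harmonic minor) are C#m, D#dim, E, F#m, G#, A, B. C#m7, G# and Amaj7 all belong to that set. But C#maj7 (C#–E#–G#–B#) is foreign: the diatonic i on degree 1 is C#m, whereas C#maj7 comes from C# major. It is labeled Imaj7.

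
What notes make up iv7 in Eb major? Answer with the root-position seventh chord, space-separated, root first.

Ab Cb Eb Gb

The root, Ab, is scale degree 4 — the same note in Eb major and Eb minor; only the chord quality changes. In Eb minor the chord on Ab is Ab–Cb–Eb–Gb.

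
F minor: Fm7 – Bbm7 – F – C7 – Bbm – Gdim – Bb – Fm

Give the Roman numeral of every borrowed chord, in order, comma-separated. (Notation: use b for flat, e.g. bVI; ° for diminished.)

In F minor (with V from harmonic minor) the diatonic chords are Fm, Gdim, Ab, Bbm, C, Db, Eb. Fm7, Bbm7, C7, Bbm, Gdim and Fm all belong to that set. But F (F–A–C) is foreign: the diatonic i on degree 1 is Fm, whereas F comes from F major. It is labeled I. But Bb (Bb–D–F) is foreign: the diatonic iv on degree 4 is Bbm, whereas Bb comes from F major. It is labeled IV.

I, IV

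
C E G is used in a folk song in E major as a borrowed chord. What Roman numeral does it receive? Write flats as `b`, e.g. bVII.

The root C is the lowered 6th scale degree — diatonically E major has C# there. C–E–G is a major chord — the form found in E minor, not the diatonic vi (C#m). Borrowed into E major it is written bVI.

bVI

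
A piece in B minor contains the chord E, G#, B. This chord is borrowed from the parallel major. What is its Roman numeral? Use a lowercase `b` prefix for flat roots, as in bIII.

The root E is the diatonic 4th degree of B minor; the borrowing shows in the chord quality. E–G#–B is a major chord — the form found in B major, not the diatonic iv (Em). Borrowed into B minor it is written IV.

IV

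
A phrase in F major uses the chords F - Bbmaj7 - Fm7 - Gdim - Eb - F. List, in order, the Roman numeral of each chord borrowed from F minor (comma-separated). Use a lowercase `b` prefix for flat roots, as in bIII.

The diatonic triads in F major are F, Gm, Am, Bb, C, Dm, Edim. Of the given chords, F and Bbmaj7 are diatonic. Fm7 (F–Ab–C–Eb) is not: scale degree 1 in F major carries F (I). In F minor the chord on that degree is Fm7, so here it functions as i7, borrowed from the parallel minor. But Gdim (G–Bb–Db) is foreign: the diatonic ii on degree 2 is Gm, whereas Gdim comes from F minor. It is labeled ii°. Eb (Eb–G–Bb) is not: scale degree 7 in F major carries Edim (vii°). In F minor the chord on that degree is Eb, so here it functions as bVII, borrowed from the parallel minor.

i7, ii°, bVII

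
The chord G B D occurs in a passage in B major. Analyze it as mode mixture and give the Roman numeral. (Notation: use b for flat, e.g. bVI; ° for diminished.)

bVI

In B major scale degree 6 is G#; G is its lowered form, from B minor. Diatonically B major has G#m (vi) on that degree; G–B–D is instead the major chord native to B minor, so it takes the label bVI.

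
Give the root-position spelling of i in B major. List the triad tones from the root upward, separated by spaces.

The root, B, is scale degree 1 — the same note in B major and B minor; only the chord quality changes. In B minor the chord on B is B–D–F#.

B D F#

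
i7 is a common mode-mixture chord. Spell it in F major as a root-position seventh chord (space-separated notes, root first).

F Ab C Eb

The root, F, is scale degree 1 — the same note in F major and F minor; only the chord quality changes. In F minor the chord on F is F–Ab–C–Eb.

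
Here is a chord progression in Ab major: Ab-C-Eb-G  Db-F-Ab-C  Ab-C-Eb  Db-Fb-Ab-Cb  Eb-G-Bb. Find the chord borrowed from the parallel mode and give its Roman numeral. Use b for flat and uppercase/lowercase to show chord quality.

Ab major has the diatonic set Ab, Bbm, Cm, Db, Eb, Fm, Gdim. Ab–C–Eb–G = Abmaj7, Db–F–Ab–C = Dbmaj7, Ab–C–Eb = Ab and Eb–G–Bb = Eb all belong to that set. But Db–Fb–Ab–Cb is foreign: the diatonic IV on degree 4 is Db, whereas Dbm7 comes from Ab minor. It is labeled iv7.

iv7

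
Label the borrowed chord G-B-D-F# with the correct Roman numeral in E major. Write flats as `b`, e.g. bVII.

bIIImaj7

G is the lowered form of scale degree 3 in E major (the diatonic degree 3 is G#). Diatonically E major has G#m (iii) on that degree; G–B–D–F# is instead the major-seventh chord native to E minor, so it takes the label bIIImaj7.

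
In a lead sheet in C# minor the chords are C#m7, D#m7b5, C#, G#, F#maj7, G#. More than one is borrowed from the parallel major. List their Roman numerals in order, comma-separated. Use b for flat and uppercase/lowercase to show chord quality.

C# minor has the diatonic set C#m, D#dim, E, F#m, G#, A, B (with V from harmonic minor). Of the given chords, C#m7, D#m7b5 and G# are diatonic. C# (C#–E#–G#) doesn't fit — on degree 1 C# minor would have C#m (i). C# is the degree-1 chord of C# major, so it is the borrowed I. F#maj7 (F#–A#–C#–E#) is not: scale degree 4 in C# minor carries F#m (iv). In C# major the chord on that degree is F#maj7, so here it functions as IVmaj7, borrowed from the parallel major.

I, IVmaj7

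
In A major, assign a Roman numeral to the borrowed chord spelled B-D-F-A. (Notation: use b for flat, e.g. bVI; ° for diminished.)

iiø7

B is scale degree 2 in A major. The diatonic chord on degree 2 would be Bm (ii), but B–D–F–A is the half-diminished-seventh chord from A minor. As a borrowed chord it is labeled iiø7.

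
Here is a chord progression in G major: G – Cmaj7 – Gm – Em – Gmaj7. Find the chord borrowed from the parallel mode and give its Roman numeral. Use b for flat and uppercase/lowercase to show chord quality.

i

G major has the diatonic set G, Am, Bm, C, D, Em, F#dim. G, Cmaj7, Em and Gmaj7 are all diatonic. Gm (G–Bb–D) doesn't fit — on degree 1 G major would have G (I). Gm is the degree-1 chord of G minor, so it is the borrowed i.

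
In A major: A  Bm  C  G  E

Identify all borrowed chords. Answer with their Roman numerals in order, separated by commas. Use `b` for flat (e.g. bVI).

bIII, bVII

A major has the diatonic set A, Bm, C#m, D, E, F#m, G#dim. A, Bm and E are all diatonic. But C (C–E–G) is foreign: the diatonic iii on degree 3 is C#m, whereas C comes from A minor. It is labeled bIII. G (G–B–D) doesn't fit — on degree 7 A major would have G#dim (vii°). G is the degree-7 chord of A minor, so it is the borrowed bVII.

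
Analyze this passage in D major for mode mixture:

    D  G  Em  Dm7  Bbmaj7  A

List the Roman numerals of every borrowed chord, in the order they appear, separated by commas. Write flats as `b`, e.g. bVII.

i7, bVImaj7

The diatonic triads in D major are D, Em, F#m, G, A, Bm, C#dim. Of the given chords, D, G, Em and A are diatonic. But Dm7 (D–F–A–C) is foreign: the diatonic I on degree 1 is D, whereas Dm7 comes from D minor. It is labeled i7. Bbmaj7 (Bb–D–F–A) is not: scale degree 6 in D major carries Bm (vi). In D minor the chord on that degree is Bbmaj7, so here it functions as bVImaj7, borrowed from the parallel minor.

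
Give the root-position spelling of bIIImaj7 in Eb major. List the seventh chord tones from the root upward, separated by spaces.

Gb Bb Db F

Scale degree 3 in Eb major is G. bIIImaj7 uses the lowered form, Gb, taken from Eb minor. In Eb minor the chord on Gb is Gb–Bb–Db–F.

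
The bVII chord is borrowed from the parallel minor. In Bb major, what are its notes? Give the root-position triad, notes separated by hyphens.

bVII is built on the lowered scale degree 7. In Bb major degree 7 is A; lowered it becomes Ab. In Bb minor the chord on Ab is Ab–C–Eb.

Ab-C-Eb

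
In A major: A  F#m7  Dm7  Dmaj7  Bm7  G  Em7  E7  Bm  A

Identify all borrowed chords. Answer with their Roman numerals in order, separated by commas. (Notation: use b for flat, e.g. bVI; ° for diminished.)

iv7, bVII, v7

A major has the diatonic set A, Bm, C#m, D, E, F#m, G#dim. Of the given chords, A, F#m7, Dmaj7, Bm7, E7 and Bm are diatonic. But Dm7 (D–F–A–C) is foreign: the diatonic IV on degree 4 is D, whereas Dm7 comes from A minor. It is labeled iv7. G (G–B–D) is not: scale degree 7 in A major carries G#dim (vii°). In A minor the chord on that degree is G, so here it functions as bVII, borrowed from the parallel minor. Em7 (E–G–B–D) is not: scale degree 5 in A major carries E (V). In A minor the chord on that degree is Em7, so here it functions as v7, borrowed from the parallel minor.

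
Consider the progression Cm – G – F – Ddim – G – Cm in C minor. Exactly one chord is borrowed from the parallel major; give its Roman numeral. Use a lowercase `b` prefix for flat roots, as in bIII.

IV

C minor has the diatonic set Cm, Ddim, Eb, Fm, G, Ab, Bb (with V from harmonic minor). Cm, G and Ddim are all diatonic. F (F–A–C) is not: scale degree 4 in C minor carries Fm (iv). In C major the chord on that degree is F, so here it functions as IV, borrowed from the parallel major.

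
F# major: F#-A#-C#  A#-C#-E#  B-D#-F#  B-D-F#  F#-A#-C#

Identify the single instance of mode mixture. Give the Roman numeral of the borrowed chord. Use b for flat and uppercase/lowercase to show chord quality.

iv

F# major has the diatonic set F#, G#m, A#m, B, C#, D#m, E#dim. Of the given chords, F#–A#–C# = F#, A#–C#–E# = A#m and B–D#–F# = B are diatonic. B–D–F# doesn't fit — on degree 4 F# major would have B (IV). Bm is the degree-4 chord of F# minor, so it is the borrowed iv.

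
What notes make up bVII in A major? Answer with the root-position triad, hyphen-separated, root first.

G-B-D

bVII is built on the lowered scale degree 7. In A major degree 7 is G#; lowered it becomes G. Stacking thirds in A minor on G gives G–B–D.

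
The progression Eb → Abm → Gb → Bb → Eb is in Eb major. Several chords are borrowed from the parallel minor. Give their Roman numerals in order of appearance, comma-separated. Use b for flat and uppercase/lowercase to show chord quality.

In Eb major the diatonic chords are Eb, Fm, Gm, Ab, Bb, Cm, Ddim. Of the given chords, Eb and Bb are diatonic. But Abm (Ab–Cb–Eb) is foreign: the diatonic IV on degree 4 is Ab, whereas Abm comes from Eb minor. It is labeled iv. But Gb (Gb–Bb–Db) is foreign: the diatonic iii on degree 3 is Gm, whereas Gb comes from Eb minor. It is labeled bIII.

iv, bIII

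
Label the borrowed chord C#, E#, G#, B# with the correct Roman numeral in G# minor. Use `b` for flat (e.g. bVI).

C# is scale degree 4 in G# minor. Diatonically G# minor has C#m (iv) on that degree; C#–E#–G#–B# is instead the major-seventh chord native to G# major, so it takes the label IVmaj7.

IVmaj7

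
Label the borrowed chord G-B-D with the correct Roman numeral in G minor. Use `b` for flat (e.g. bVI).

I

The root G is the diatonic 1st degree of G minor; the borrowing shows in the chord quality. Diatonically G minor has Gm (i) on that degree; G–B–D is instead the major chord native to G major, so it takes the label I.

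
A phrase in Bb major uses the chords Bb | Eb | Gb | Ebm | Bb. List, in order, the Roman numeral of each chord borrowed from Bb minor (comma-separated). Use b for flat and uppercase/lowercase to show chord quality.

The diatonic triads in Bb major are Bb, Cm, Dm, Eb, F, Gm, Adim. Bb and Eb are both diatonic. Gb (Gb–Bb–Db) doesn't fit — on degree 6 Bb major would have Gm (vi). Gb is the degree-6 chord of Bb minor, so it is the borrowed bVI. But Ebm (Eb–Gb–Bb) is foreign: the diatonic IV on degree 4 is Eb, whereas Ebm comes from Bb minor. It is labeled iv.

bVI, iv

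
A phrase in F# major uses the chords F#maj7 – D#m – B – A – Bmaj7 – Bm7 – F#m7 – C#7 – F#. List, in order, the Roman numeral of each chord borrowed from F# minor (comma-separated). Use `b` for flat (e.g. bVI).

In F# major the diatonic chords are F#, G#m, A#m, B, C#, D#m, E#dim. F#maj7, D#m, B, Bmaj7, C#7 and F# are all diatonic. A (A–C#–E) is not: scale degree 3 in F# major carries A#m (iii). In F# minor the chord on that degree is A, so here it functions as bIII, borrowed from the parallel minor. But Bm7 (B–D–F#–A) is foreign: the diatonic IV on degree 4 is B, whereas Bm7 comes from F# minor. It is labeled iv7. But F#m7 (F#–A–C#–E) is foreign: the diatonic I on degree 1 is F#, whereas F#m7 comes from F# minor. It is labeled i7.

bIII, iv7, i7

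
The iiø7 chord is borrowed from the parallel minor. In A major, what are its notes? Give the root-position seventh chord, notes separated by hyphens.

The root, B, is scale degree 2 — the same note in A major and A minor; only the chord quality changes. Building the half-diminished-seventh chord from the parallel minor on B: B–D–F–A.

B-D-F-A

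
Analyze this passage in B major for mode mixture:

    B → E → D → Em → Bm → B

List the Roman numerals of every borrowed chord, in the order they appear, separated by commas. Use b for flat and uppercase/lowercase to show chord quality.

In B major the diatonic chords are B, C#m, D#m, E, F#, G#m, A#dim. Of the given chords, B and E are diatonic. D (D–F#–A) is not: scale degree 3 in B major carries D#m (iii). In B minor the chord on that degree is D, so here it functions as bIII, borrowed from the parallel minor. But Em (E–G–B) is foreign: the diatonic IV on degree 4 is E, whereas Em comes from B minor. It is labeled iv. But Bm (B–D–F#) is foreign: the diatonic I on degree 1 is B, whereas Bm comes from B minor. It is labeled i.

bIII, iv, i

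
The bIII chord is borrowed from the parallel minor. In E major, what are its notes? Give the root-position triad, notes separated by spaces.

bIII is built on the lowered scale degree 3. In E major degree 3 is G#; lowered it becomes G. Building the major chord from the parallel minor on G: G–B–D.

G B D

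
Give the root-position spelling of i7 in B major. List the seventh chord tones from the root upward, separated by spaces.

B D F# A

The root, B, is scale degree 1 — the same note in B major and B minor; only the chord quality changes. In B minor the chord on B is B–D–F#–A.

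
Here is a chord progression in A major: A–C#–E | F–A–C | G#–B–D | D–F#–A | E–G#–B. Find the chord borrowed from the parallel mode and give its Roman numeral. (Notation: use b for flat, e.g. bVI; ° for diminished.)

bVI

In A major the diatonic chords are A, Bm, C#m, D, E, F#m, G#dim. A–C#–E = A, G#–B–D = G#dim, D–F#–A = D and E–G#–B = E are all diatonic. But F–A–C is foreign: the diatonic vi on degree 6 is F#m, whereas F comes from A minor. It is labeled bVI.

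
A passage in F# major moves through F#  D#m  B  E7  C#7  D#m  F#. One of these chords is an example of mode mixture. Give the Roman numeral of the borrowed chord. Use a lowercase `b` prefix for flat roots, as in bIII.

bVII7

The diatonic triads in F# major are F#, G#m, A#m, B, C#, D#m, E#dim. Of the given chords, F#, D#m, B and C#7 are diatonic. But E7 (E–G#–B–D) is foreign: the diatonic vii° on degree 7 is E#dim, whereas E7 comes from F# minor. It is labeled bVII7.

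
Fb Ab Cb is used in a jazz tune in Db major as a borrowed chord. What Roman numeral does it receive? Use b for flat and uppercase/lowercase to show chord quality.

Fb is the lowered form of scale degree 3 in Db major (the diatonic degree 3 is F). The diatonic chord on degree 3 would be Fm (iii), but Fb–Ab–Cb is the major chord from Db minor. As a borrowed chord it is labeled bIII.

bIII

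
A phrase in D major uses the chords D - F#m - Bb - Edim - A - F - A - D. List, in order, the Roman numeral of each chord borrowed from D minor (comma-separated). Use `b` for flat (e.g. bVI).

The diatonic triads in D major are D, Em, F#m, G, A, Bm, C#dim. D, F#m and A are all diatonic. But Bb (Bb–D–F) is foreign: the diatonic vi on degree 6 is Bm, whereas Bb comes from D minor. It is labeled bVI. But Edim (E–G–Bb) is foreign: the diatonic ii on degree 2 is Em, whereas Edim comes from D minor. It is labeled ii°. But F (F–A–C) is foreign: the diatonic iii on degree 3 is F#m, whereas F comes from D minor. It is labeled bIII.

bVI, ii°, bIII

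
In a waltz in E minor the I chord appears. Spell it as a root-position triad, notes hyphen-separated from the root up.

The root, E, is scale degree 1 — the same note in E minor and E major; only the chord quality changes. Building the major chord from the parallel major on E: E–G#–B.

E-G#-B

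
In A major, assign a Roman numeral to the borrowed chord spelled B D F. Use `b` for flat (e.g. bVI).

ii°

The root B is the diatonic 2nd degree of A major; the borrowing shows in the chord quality. The diatonic chord on degree 2 would be Bm (ii), but B–D–F is the diminished chord from A minor. As a borrowed chord it is labeled ii°.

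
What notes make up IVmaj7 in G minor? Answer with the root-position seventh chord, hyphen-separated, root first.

IVmaj7 is built on scale degree 4, which is C in both G minor and its parallel. Building the major-seventh chord from the parallel major on C: C–E–G–B.

C-E-G-B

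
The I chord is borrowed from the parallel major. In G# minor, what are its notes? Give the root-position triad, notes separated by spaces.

I is built on scale degree 1, which is G# in both G# minor and its parallel. In G# major the chord on G# is G#–B#–D#.

G# B# D#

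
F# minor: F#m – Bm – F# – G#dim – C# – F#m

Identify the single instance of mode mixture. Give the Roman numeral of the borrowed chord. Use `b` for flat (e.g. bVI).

The diatonic triads in F# minor (with V from harmonic minor) are F#m, G#dim, A, Bm, C#, D, E. Of the given chords, F#m, Bm, G#dim and C# are diatonic. But F# (F#–A#–C#) is foreign: the diatonic i on degree 1 is F#m, whereas F# comes from F# major. It is labeled I.

I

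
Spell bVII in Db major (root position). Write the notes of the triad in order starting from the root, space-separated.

Cb Eb Gb

The root of bVII is the lowered 7th degree: C becomes Cb. Building the major chord from the parallel minor on Cb: Cb–Eb–Gb.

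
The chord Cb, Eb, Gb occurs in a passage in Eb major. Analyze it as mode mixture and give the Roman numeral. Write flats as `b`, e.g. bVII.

In Eb major scale degree 6 is C; Cb is its lowered form, from Eb minor. Cb–Eb–Gb is a major chord — the form found in Eb minor, not the diatonic vi (Cm). Borrowed into Eb major it is written bVI.

bVI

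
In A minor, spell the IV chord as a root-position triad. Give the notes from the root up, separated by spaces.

D F# A

The root, D, is scale degree 4 — the same note in A minor and A major; only the chord quality changes. Building the major chord from the parallel major on D: D–F#–A.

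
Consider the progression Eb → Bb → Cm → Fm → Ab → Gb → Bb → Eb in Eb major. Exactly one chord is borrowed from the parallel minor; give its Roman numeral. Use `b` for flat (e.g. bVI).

In Eb major the diatonic chords are Eb, Fm, Gm, Ab, Bb, Cm, Ddim. Of the given chords, Eb, Bb, Cm, Fm and Ab are diatonic. Gb (Gb–Bb–Db) doesn't fit — on degree 3 Eb major would have Gm (iii). Gb is the degree-3 chord of Eb minor, so it is the borrowed bIII.

bIII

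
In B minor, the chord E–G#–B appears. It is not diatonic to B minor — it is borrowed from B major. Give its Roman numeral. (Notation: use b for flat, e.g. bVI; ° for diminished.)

IV

E is scale degree 4 in B minor. Diatonically B minor has Em (iv) on that degree; E–G#–B is instead the major chord native to B major, so it takes the label IV.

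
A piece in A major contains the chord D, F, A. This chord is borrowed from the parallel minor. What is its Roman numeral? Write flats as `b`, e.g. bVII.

iv

The root D is the diatonic 4th degree of A major; the borrowing shows in the chord quality. The diatonic chord on degree 4 would be D (IV), but D–F–A is the minor chord from A minor. As a borrowed chord it is labeled iv.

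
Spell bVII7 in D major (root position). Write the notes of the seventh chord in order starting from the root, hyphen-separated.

bVII7 is built on the lowered scale degree 7. In D major degree 7 is C#; lowered it becomes C. In D minor the chord on C is C–E–G–Bb.

C-E-G-Bb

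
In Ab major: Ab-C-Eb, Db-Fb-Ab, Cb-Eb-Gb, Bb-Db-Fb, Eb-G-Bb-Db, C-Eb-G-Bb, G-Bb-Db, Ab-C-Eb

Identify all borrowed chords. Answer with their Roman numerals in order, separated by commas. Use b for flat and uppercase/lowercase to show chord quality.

In Ab major the diatonic chords are Ab, Bbm, Cm, Db, Eb, Fm, Gdim. Ab–C–Eb = Ab, Eb–G–Bb–Db = Eb7, C–Eb–G–Bb = Cm7 and G–Bb–Db = Gdim all belong to that set. Db–Fb–Ab doesn't fit — on degree 4 Ab major would have Db (IV). Dbm is the degree-4 chord of Ab minor, so it is the borrowed iv. Cb–Eb–Gb is not: scale degree 3 in Ab major carries Cm (iii). In Ab minor the chord on that degree is Cb, so here it functions as bIII, borrowed from the parallel minor. Bb–Db–Fb is not: scale degree 2 in Ab major carries Bbm (ii). In Ab minor the chord on that degree is Bbdim, so here it functions as ii°, borrowed from the parallel minor.

iv, bIII, ii°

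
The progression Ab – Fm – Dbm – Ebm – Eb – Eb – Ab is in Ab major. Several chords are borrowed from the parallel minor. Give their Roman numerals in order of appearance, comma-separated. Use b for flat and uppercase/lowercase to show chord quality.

iv, v

In Ab major the diatonic chords are Ab, Bbm, Cm, Db, Eb, Fm, Gdim. Of the given chords, Ab, Fm and Eb are diatonic. Dbm (Db–Fb–Ab) is not: scale degree 4 in Ab major carries Db (IV). In Ab minor the chord on that degree is Dbm, so here it functions as iv, borrowed from the parallel minor. Ebm (Eb–Gb–Bb) is not: scale degree 5 in Ab major carries Eb (V). In Ab minor the chord on that degree is Ebm, so here it functions as v, borrowed from the parallel minor.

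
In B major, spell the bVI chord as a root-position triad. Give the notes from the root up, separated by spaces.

G B D

The root of bVI is the lowered 6th degree: G# becomes G. In B minor the chord on G is G–B–D.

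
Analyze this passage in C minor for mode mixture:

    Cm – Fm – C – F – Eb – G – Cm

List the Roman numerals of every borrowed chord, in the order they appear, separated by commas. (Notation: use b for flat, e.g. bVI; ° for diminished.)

The diatonic triads in C minor (with V from harmonic minor) are Cm, Ddim, Eb, Fm, G, Ab, Bb. Of the given chords, Cm, Fm, Eb and G are diatonic. C (C–E–G) is not: scale degree 1 in C minor carries Cm (i). In C major the chord on that degree is C, so here it functions as I, borrowed from the parallel major. F (F–A–C) doesn't fit — on degree 4 C minor would have Fm (iv). F is the degree-4 chord of C major, so it is the borrowed IV.

I, IV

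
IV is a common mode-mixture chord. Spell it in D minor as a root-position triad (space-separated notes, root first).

G B D

IV is built on scale degree 4, which is G in both D minor and its parallel. In D major the chord on G is G–B–D.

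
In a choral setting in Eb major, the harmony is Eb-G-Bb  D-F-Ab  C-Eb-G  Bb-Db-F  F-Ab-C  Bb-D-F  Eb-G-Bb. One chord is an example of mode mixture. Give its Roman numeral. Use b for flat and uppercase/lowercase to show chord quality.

The diatonic triads in Eb major are Eb, Fm, Gm, Ab, Bb, Cm, Ddim. Eb–G–Bb = Eb, D–F–Ab = Ddim, C–Eb–G = Cm, F–Ab–C = Fm and Bb–D–F = Bb are all diatonic. Bb–Db–F is not: scale degree 5 in Eb major carries Bb (V). In Eb minor the chord on that degree is Bbm, so here it functions as v, borrowed from the parallel minor.

v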